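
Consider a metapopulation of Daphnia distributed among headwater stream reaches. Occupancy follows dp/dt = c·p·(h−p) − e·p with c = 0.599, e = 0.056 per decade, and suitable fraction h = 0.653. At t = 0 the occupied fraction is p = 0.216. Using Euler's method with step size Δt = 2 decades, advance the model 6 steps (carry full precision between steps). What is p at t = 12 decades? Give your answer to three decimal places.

Update rule: p ← p + [c·p·(h−p) − e·p]·Δt with Δt = 2.
  1  |  dp/dt·Δt = +0.088890  |  p_1 = 0.304890
  2  |  dp/dt·Δt = +0.093002  |  p_2 = 0.397892
  3  |  dp/dt·Δt = +0.077040  |  p_3 = 0.474932
  4  |  dp/dt·Δt = +0.048123  |  p_4 = 0.523054
  5  |  dp/dt·Δt = +0.022844  |  p_5 = 0.545899
  6  |  dp/dt·Δt = +0.008902  |  p_6 = 0.554801

0.555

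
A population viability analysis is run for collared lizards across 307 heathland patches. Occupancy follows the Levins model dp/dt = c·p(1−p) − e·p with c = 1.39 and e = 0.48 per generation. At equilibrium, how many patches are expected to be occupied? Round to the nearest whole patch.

201

p* = 1 − e/c = 1 − 0.48/1.39 = 0.6547.
Expected occupied patches = N × p* = 307 × 0.6547 = 200.99 ≈ 201.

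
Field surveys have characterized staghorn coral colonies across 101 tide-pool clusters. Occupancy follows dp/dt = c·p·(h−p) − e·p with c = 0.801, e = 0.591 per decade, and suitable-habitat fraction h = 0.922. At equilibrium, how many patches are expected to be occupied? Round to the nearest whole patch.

19

p* = h − e/c = 0.922 − 0.7378 = 0.1842.
Expected occupied patches = N × p* = 101 × 0.1842 = 18.60 ≈ 19.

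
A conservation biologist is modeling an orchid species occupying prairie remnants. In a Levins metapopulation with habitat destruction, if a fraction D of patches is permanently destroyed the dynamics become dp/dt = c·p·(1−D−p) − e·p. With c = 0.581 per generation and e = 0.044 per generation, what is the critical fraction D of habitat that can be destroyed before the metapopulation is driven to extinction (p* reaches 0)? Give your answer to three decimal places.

0.924

The nontrivial equilibrium is p* = (1−D) − e/c; extinction occurs when this hits zero.
So D_crit = 1 − e/c = 1 − 0.044/0.581 = 1 − 0.0757 = 0.9243.
This equals the undisturbed p*, a classic result of Lande's extension.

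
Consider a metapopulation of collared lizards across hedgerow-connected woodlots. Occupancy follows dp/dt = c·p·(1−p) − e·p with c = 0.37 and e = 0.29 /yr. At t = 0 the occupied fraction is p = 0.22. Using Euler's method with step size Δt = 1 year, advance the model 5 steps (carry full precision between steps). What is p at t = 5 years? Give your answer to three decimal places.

0.219

Update rule: p ← p + [c·p·(1−p) − e·p]·Δt with Δt = 1.
step 1: Δp = -0.00031, p = 0.21969
step 2: Δp = -0.00028, p = 0.21941
step 3: Δp = -0.00026, p = 0.21915
step 4: Δp = -0.00024, p = 0.21891
step 5: Δp = -0.00022, p = 0.21869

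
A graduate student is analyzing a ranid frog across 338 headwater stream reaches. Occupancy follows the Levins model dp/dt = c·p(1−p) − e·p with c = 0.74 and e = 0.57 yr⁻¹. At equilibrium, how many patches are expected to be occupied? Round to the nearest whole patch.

p* = 1 − e/c = 1 − 0.57/0.74 = 0.2297.
Expected occupied patches = N × p* = 338 × 0.2297 = 77.65 ≈ 78.

78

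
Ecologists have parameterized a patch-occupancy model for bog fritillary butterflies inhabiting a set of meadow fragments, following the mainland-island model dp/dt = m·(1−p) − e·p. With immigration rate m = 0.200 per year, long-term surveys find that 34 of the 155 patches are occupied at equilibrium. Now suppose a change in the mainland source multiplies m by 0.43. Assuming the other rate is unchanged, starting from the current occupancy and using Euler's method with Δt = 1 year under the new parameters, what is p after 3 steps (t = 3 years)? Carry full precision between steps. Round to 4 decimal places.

0.1087

Observed p* = 34/155 = 0.21935.
Balance m(1−p*) = e·p* gives e = m(1−p*)/p* = 0.200×0.78065/0.21935 = 0.71176.
Starting from p₀ = 0.21935; update p ← p + (dp/dt)·Δt with the new parameters.
p: 0.21935 → 0.13036  (Δp = -0.08899)
p: 0.13036 → 0.11236  (Δp = -0.01800)
p: 0.11236 → 0.10872  (Δp = -0.00364)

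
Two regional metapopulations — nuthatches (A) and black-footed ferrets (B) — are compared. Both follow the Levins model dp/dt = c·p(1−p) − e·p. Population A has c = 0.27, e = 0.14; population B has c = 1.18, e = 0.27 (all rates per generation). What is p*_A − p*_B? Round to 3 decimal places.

-0.290

A: p*_A = 1 − 0.14/0.27 = 0.4815.
B: p*_B = 1 − 0.27/1.18 = 0.7712.
p*_A − p*_B = 0.4815 − 0.7712 = -0.2897.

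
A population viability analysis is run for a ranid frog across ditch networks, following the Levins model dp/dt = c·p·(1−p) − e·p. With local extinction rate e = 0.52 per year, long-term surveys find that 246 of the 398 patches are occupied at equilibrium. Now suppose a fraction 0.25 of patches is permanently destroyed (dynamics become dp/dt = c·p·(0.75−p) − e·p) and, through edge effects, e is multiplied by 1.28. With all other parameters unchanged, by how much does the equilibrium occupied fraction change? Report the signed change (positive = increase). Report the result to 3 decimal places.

-0.357

Observed p* = 246/398 = 0.61809.
Balance c(1−p*) = e gives c = e/(1 − 0.61809) = 0.52/0.38191 = 1.36158.
New p* = 0.75 − e/c = 0.75 − 0.66560/1.36158 = 0.26116.
Δp* = 0.26116 − 0.61809 = -0.35693.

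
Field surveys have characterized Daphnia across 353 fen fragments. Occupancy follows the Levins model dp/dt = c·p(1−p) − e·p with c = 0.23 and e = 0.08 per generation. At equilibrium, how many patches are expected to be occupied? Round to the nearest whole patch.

p* = 1 − e/c = 1 − 0.08/0.23 = 0.6522.
Expected occupied patches = N × p* = 353 × 0.6522 = 230.22 ≈ 230.

230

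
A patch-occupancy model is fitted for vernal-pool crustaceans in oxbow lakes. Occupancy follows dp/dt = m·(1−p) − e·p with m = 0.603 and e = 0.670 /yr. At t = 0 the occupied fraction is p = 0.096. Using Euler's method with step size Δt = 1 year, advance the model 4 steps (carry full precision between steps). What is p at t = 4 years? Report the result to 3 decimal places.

0.472

Update rule: p ← p + [m·(1−p) − e·p]·Δt with Δt = 1.
t = 1: p = 0.09600 + (+0.48079) = 0.57679
t = 2: p = 0.57679 + (-0.13126) = 0.44554
t = 3: p = 0.44554 + (+0.03583) = 0.48137
t = 4: p = 0.48137 + (-0.00978) = 0.47159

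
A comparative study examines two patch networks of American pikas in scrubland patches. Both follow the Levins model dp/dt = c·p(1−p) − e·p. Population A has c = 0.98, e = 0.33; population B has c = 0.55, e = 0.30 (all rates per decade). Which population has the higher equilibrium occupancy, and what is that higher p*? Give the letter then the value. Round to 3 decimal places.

A: p*_A = 1 − 0.33/0.98 = 0.6633.
B: p*_B = 1 − 0.30/0.55 = 0.4545.
A is higher at 0.6633.

A, 0.663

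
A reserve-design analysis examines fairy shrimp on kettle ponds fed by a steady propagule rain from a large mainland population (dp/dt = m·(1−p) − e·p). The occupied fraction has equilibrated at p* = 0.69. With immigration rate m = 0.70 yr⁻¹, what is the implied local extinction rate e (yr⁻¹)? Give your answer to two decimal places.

At equilibrium m(1−p*) = e·p*, so e = m(1−p*)/p*.
e = 0.70 × 0.3100 / 0.69 = 0.3145.

0.31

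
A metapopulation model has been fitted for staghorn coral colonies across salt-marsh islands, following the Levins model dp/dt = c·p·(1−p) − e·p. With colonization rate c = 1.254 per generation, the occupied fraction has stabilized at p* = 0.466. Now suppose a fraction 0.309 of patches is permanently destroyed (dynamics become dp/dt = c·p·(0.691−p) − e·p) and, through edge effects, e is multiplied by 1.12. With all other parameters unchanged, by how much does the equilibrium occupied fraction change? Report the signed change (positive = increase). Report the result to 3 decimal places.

-0.373

Balance c(1−p*) = e gives e = 1.254×(1 − 0.46600) = 0.66964.
New p* = 0.691 − e/c = 0.691 − 0.75000/1.25400 = 0.09291.
Δp* = 0.09291 − 0.46600 = -0.37309.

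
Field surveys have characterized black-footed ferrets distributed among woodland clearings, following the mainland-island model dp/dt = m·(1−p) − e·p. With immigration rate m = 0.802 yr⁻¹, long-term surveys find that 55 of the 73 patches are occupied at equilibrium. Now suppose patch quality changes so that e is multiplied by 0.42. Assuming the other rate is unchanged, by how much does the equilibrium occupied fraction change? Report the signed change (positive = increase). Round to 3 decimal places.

Observed p* = 55/73 = 0.75342.
Balance m(1−p*) = e·p* gives e = m(1−p*)/p* = 0.802×0.24658/0.75342 = 0.26248.
New p* = m/(m+e) = 0.80200/(0.80200+0.11024) = 0.87915.
Δp* = 0.87915 − 0.75342 = +0.12573.

0.126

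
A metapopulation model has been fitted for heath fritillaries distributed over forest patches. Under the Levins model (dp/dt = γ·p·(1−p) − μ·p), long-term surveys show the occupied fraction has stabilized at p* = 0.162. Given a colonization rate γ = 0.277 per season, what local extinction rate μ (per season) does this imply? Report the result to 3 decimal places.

At equilibrium γ(1−p*) = μ.
μ = 0.277 × (1 − 0.162) = 0.277 × 0.8380 = 0.2321.

0.232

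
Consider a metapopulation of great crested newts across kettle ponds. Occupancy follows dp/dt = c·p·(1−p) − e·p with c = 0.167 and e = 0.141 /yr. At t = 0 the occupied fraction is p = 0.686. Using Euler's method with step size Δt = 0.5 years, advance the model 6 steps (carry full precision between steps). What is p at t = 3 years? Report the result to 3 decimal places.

Update rule: p ← p + [c·p·(1−p) − e·p]·Δt with Δt = 0.5.
p: 0.68600 → 0.65562  (Δp = -0.03038)
p: 0.65562 → 0.62825  (Δp = -0.02737)
p: 0.62825 → 0.60346  (Δp = -0.02479)
p: 0.60346 → 0.58090  (Δp = -0.02256)
p: 0.58090 → 0.56028  (Δp = -0.02063)
p: 0.56028 → 0.54135  (Δp = -0.01893)

0.541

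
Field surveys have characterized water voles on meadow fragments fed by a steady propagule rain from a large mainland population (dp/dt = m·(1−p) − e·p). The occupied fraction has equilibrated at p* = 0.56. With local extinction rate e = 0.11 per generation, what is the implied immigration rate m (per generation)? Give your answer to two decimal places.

At equilibrium m(1−p*) = e·p*, so m = e·p*/(1−p*).
m = 0.11 × 0.56 / 0.4400 = 0.0616/0.4400 = 0.1400.

0.14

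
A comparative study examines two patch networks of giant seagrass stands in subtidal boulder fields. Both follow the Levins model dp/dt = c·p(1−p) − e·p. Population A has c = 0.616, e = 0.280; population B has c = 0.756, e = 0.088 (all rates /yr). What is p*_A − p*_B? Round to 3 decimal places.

A: p*_A = 1 − 0.280/0.616 = 0.5455.
B: p*_B = 1 − 0.088/0.756 = 0.8836.
p*_A − p*_B = 0.5455 − 0.8836 = -0.3381.

-0.338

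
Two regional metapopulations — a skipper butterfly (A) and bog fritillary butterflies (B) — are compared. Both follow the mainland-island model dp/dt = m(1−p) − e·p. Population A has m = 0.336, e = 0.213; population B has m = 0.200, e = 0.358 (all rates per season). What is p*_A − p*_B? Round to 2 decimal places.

A: p*_A = m/(m+e) = 0.336/0.5490 = 0.6120.
B: p*_B = 0.200/0.5580 = 0.3584.
p*_A − p*_B = 0.6120 − 0.3584 = 0.2536.

0.25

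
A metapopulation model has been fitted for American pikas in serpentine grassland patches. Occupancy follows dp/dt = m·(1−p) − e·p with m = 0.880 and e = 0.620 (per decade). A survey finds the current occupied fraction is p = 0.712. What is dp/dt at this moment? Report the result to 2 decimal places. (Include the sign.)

-0.19

Colonization term: m·(1−p) = 0.880×0.2880 = 0.25344.
Extinction term: e·p = 0.44144.
dp/dt = 0.25344 − 0.44144 = -0.18800.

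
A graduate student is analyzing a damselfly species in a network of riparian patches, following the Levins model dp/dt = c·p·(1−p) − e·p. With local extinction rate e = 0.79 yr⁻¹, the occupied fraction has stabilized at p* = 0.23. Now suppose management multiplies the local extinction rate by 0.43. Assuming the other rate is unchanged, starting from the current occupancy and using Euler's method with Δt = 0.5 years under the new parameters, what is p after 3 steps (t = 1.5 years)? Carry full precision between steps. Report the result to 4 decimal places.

0.3951

Balance c(1−p*) = e gives c = e/(1 − 0.23000) = 0.79/0.77000 = 1.02597.
Starting from p₀ = 0.23000; update p ← p + (dp/dt)·Δt with the new parameters.
t = 0.5: p = 0.23000 + (+0.05178) = 0.28178
t = 1: p = 0.28178 + (+0.05596) = 0.33774
t = 1.5: p = 0.33774 + (+0.05738) = 0.39512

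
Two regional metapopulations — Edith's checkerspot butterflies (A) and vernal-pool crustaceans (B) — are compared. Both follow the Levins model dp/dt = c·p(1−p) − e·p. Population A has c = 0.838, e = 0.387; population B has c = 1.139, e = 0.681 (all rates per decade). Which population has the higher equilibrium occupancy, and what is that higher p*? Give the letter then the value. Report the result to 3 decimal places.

A: p*_A = 1 − 0.387/0.838 = 0.5382.
B: p*_B = 1 − 0.681/1.139 = 0.4021.
A is higher at 0.5382.

A, 0.538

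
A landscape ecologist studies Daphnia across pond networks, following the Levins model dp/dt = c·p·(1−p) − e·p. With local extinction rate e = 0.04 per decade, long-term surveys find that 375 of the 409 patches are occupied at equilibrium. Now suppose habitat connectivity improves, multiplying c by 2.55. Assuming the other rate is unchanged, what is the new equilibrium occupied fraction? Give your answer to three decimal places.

Observed p* = 375/409 = 0.91687.
Balance c(1−p*) = e gives c = e/(1 − 0.91687) = 0.04/0.08313 = 0.48117.
New p* = 1 − e/c = 1 − 0.04000/1.22698 = 0.96740.

0.967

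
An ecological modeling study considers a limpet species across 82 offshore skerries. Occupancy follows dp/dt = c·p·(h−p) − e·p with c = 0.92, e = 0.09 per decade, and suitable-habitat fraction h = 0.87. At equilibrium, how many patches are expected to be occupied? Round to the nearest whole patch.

63

p* = h − e/c = 0.87 − 0.0978 = 0.7722.
Expected occupied patches = N × p* = 82 × 0.7722 = 63.32 ≈ 63.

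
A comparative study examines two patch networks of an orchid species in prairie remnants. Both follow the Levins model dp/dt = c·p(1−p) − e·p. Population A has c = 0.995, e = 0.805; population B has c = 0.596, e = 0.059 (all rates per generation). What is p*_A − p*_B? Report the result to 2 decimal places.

A: p*_A = 1 − 0.805/0.995 = 0.1910.
B: p*_B = 1 − 0.059/0.596 = 0.9010.
p*_A − p*_B = 0.1910 − 0.9010 = -0.7101.

-0.71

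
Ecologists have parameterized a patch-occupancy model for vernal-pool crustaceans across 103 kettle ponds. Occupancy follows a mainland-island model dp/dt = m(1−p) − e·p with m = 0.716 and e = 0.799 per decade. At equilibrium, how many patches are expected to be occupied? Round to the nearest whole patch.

p* = m/(m+e) = 0.716/1.5150 = 0.4726.
Expected occupied patches = N × p* = 103 × 0.4726 = 48.68 ≈ 49.

49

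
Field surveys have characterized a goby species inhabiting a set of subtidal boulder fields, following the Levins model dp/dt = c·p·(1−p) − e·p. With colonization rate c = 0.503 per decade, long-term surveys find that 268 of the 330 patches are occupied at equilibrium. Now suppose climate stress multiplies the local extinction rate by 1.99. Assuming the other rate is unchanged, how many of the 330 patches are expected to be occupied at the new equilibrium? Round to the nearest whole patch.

207

Observed p* = 268/330 = 0.81212.
Balance c(1−p*) = e gives e = 0.503×(1 − 0.81212) = 0.09450.
New p* = 1 − e/c = 1 − 0.18805/0.50300 = 0.62614.
Expected occupied = 330 × 0.62614 = 206.63 ≈ 207.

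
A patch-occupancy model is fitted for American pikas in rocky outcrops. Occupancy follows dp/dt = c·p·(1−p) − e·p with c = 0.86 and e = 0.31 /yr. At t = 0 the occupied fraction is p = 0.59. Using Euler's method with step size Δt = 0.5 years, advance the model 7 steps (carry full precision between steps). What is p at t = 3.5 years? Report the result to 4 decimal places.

Update rule: p ← p + [c·p·(1−p) − e·p]·Δt with Δt = 0.5.
t = 0.5: p = 0.59000 + (+0.01257) = 0.60257
t = 1: p = 0.60257 + (+0.00958) = 0.61215
t = 1.5: p = 0.61215 + (+0.00721) = 0.61936
t = 2: p = 0.61936 + (+0.00537) = 0.62473
t = 2.5: p = 0.62473 + (+0.00398) = 0.62871
t = 3: p = 0.62871 + (+0.00293) = 0.63163
t = 3.5: p = 0.63163 + (+0.00215) = 0.63378

0.6338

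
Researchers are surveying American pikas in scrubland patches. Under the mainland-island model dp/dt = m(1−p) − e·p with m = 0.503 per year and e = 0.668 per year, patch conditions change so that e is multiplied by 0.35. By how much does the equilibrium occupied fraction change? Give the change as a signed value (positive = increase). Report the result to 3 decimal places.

Before: p* = 0.503/(0.503+0.668) = 0.4295.
After: m = 0.503, e = 0.2338; p* = 0.503/0.7368 = 0.6827.
Δp* = 0.6827 − 0.4295 = +0.2531.

0.253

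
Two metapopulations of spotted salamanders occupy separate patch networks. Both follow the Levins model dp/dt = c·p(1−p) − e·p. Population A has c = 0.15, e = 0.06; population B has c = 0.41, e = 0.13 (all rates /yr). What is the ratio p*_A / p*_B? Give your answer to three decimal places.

A: p*_A = 1 − 0.06/0.15 = 0.6000.
B: p*_B = 1 − 0.13/0.41 = 0.6829.
p*_A / p*_B = 0.6000/0.6829 = 0.8786.

0.879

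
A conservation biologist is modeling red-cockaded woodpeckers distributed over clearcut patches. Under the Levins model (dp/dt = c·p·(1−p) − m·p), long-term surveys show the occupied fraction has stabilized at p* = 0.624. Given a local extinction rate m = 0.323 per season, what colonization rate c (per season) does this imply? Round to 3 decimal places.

0.859

At equilibrium c(1−p*) = m, so c = m/(1−p*).
c = 0.323/(1 − 0.624) = 0.323/0.3760 = 0.8590.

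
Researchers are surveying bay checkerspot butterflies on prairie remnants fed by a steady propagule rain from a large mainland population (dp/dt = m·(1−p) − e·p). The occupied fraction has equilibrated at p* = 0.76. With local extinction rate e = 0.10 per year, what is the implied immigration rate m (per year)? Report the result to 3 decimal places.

0.317

At equilibrium m(1−p*) = e·p*, so m = e·p*/(1−p*).
m = 0.10 × 0.76 / 0.2400 = 0.0760/0.2400 = 0.3167.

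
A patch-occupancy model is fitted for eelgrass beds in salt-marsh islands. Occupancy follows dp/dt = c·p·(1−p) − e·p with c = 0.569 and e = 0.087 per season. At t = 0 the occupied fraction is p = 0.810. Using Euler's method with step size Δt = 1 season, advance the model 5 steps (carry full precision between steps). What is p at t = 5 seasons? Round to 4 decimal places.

0.8456

Update rule: p ← p + [c·p·(1−p) − e·p]·Δt with Δt = 1.
t = 1: p = 0.81000 + (+0.01710) = 0.82710
t = 2: p = 0.82710 + (+0.00941) = 0.83651
t = 3: p = 0.83651 + (+0.00504) = 0.84155
t = 4: p = 0.84155 + (+0.00266) = 0.84421
t = 5: p = 0.84421 + (+0.00139) = 0.84560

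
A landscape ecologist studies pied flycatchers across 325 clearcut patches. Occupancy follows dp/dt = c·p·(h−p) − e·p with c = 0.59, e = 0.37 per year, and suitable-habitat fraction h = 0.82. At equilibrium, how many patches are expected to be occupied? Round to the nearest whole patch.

63

p* = h − e/c = 0.82 − 0.6271 = 0.1929.
Expected occupied patches = N × p* = 325 × 0.1929 = 62.69 ≈ 63.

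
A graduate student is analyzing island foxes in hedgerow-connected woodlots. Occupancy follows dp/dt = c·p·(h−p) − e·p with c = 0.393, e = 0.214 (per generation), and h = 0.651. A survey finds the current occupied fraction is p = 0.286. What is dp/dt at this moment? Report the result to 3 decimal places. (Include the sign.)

Colonization term: c·p·(h−p) = 0.393×0.286×0.3650 = 0.04103.
Extinction term: e·p = 0.06120.
dp/dt = 0.04103 − 0.06120 = -0.02018.

-0.020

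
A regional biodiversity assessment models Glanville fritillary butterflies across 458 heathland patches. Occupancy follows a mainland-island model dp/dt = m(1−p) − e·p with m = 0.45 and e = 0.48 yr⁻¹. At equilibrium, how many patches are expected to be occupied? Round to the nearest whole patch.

222

p* = m/(m+e) = 0.45/0.9300 = 0.4839.
Expected occupied patches = N × p* = 458 × 0.4839 = 221.61 ≈ 222.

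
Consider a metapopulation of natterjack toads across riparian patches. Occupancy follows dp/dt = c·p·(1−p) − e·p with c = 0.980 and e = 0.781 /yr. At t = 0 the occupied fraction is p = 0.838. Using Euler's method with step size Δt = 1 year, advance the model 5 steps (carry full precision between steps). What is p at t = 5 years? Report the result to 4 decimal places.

0.2352

Update rule: p ← p + [c·p·(1−p) − e·p]·Δt with Δt = 1.
t = 1: p = 0.83800 + (-0.52144) = 0.31656
t = 2: p = 0.31656 + (-0.03521) = 0.28135
t = 3: p = 0.28135 + (-0.02159) = 0.25976
t = 4: p = 0.25976 + (-0.01443) = 0.24533
t = 5: p = 0.24533 + (-0.01016) = 0.23517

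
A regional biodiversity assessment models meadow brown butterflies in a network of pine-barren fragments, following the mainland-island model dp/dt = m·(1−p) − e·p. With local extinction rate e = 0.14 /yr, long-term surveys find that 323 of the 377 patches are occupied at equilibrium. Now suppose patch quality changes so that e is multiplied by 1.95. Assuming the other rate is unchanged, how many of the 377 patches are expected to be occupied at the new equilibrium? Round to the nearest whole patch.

Observed p* = 323/377 = 0.85676.
Balance m(1−p*) = e·p* gives m = e·p*/(1−p*) = 0.14×0.85676/0.14324 = 0.83738.
New p* = m/(m+e) = 0.83738/(0.83738+0.27300) = 0.75414.
Expected occupied = 377 × 0.75414 = 284.31 ≈ 284.

284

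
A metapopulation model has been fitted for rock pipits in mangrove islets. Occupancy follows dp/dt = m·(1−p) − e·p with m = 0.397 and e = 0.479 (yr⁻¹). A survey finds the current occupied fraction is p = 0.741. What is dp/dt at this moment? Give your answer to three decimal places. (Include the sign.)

Colonization term: m·(1−p) = 0.397×0.2590 = 0.10282.
Extinction term: e·p = 0.35494.
dp/dt = 0.10282 − 0.35494 = -0.25212.

-0.252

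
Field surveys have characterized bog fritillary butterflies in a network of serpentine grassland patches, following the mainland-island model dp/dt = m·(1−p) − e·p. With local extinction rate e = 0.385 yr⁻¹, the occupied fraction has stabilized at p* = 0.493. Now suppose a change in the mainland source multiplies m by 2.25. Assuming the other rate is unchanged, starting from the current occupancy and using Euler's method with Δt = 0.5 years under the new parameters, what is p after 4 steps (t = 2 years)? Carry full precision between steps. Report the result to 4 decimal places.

0.6820

Balance m(1−p*) = e·p* gives m = e·p*/(1−p*) = 0.385×0.49300/0.50700 = 0.37437.
Starting from p₀ = 0.49300; update p ← p + (dp/dt)·Δt with the new parameters.
step 1: Δp = +0.11863, p = 0.61163
step 2: Δp = +0.04583, p = 0.65746
step 3: Δp = +0.01771, p = 0.67516
step 4: Δp = +0.00684, p = 0.68200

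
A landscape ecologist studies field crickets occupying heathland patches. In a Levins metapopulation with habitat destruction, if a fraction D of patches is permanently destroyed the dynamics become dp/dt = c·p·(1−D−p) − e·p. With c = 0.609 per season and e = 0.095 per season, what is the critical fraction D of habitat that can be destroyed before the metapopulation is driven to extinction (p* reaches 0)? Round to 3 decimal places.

0.844

The nontrivial equilibrium is p* = (1−D) − e/c; extinction occurs when this hits zero.
So D_crit = 1 − e/c = 1 − 0.095/0.609 = 1 − 0.1560 = 0.8440.
Note this equals the original equilibrium occupancy — the Levins extinction-debt result.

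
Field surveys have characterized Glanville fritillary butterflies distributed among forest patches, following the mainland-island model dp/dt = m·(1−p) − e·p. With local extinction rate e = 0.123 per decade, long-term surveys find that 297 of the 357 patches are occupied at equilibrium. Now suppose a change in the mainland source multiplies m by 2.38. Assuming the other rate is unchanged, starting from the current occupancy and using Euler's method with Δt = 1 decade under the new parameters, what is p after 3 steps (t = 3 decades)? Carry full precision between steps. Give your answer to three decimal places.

0.939

Observed p* = 297/357 = 0.83193.
Balance m(1−p*) = e·p* gives m = e·p*/(1−p*) = 0.123×0.83193/0.16807 = 0.60885.
Starting from p₀ = 0.83193; update p ← p + (dp/dt)·Δt with the new parameters.
p: 0.83193 → 0.97315  (Δp = +0.14121)
p: 0.97315 → 0.89236  (Δp = -0.08078)
p: 0.89236 → 0.93858  (Δp = +0.04621)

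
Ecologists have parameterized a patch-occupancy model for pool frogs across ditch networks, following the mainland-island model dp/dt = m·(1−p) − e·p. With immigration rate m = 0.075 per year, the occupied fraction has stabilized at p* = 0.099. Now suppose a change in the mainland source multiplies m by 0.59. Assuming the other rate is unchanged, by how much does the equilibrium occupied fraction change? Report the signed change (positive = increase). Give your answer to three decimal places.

-0.038

Balance m(1−p*) = e·p* gives e = m(1−p*)/p* = 0.075×0.90100/0.09900 = 0.68258.
New p* = m/(m+e) = 0.04425/(0.04425+0.68258) = 0.06088.
Δp* = 0.06088 − 0.09900 = -0.03812.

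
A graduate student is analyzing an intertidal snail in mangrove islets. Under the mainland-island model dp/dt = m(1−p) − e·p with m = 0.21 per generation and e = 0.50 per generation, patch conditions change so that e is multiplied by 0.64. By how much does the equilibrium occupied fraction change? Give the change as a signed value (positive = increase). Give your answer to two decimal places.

Before: p* = 0.21/(0.21+0.50) = 0.2958.
After: m = 0.21, e = 0.32; p* = 0.21/0.5300 = 0.3962.
Δp* = 0.3962 − 0.2958 = +0.1005.

0.10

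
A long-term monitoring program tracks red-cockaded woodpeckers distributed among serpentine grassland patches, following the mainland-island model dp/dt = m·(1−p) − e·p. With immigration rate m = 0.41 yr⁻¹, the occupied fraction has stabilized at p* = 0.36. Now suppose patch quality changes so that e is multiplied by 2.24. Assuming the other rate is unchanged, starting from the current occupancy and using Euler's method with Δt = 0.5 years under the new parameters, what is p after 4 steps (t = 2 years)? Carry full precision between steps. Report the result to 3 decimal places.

0.201

Balance m(1−p*) = e·p* gives e = m(1−p*)/p* = 0.41×0.64000/0.36000 = 0.72889.
Starting from p₀ = 0.36000; update p ← p + (dp/dt)·Δt with the new parameters.
p: 0.36000 → 0.19731  (Δp = -0.16269)
p: 0.19731 → 0.20079  (Δp = +0.00347)
p: 0.20079 → 0.20071  (Δp = -0.00007)
p: 0.20071 → 0.20071  (Δp = +0.00000)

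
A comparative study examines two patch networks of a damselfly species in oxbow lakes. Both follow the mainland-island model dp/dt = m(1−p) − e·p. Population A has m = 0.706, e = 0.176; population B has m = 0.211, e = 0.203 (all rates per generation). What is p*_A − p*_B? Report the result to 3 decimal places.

A: p*_A = m/(m+e) = 0.706/0.8820 = 0.8005.
B: p*_B = 0.211/0.4140 = 0.5097.
p*_A − p*_B = 0.8005 − 0.5097 = 0.2908.

0.291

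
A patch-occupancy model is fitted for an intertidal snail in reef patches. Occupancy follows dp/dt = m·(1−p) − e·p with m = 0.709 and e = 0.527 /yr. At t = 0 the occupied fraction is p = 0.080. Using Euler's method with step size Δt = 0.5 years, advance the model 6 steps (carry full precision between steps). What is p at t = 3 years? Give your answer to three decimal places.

0.572

Update rule: p ← p + [m·(1−p) − e·p]·Δt with Δt = 0.5.
t = 0.5: p = 0.08000 + (+0.30506) = 0.38506
t = 1: p = 0.38506 + (+0.11653) = 0.50159
t = 1.5: p = 0.50159 + (+0.04452) = 0.54611
t = 2: p = 0.54611 + (+0.01700) = 0.56311
t = 2.5: p = 0.56311 + (+0.00650) = 0.56961
t = 3: p = 0.56961 + (+0.00248) = 0.57209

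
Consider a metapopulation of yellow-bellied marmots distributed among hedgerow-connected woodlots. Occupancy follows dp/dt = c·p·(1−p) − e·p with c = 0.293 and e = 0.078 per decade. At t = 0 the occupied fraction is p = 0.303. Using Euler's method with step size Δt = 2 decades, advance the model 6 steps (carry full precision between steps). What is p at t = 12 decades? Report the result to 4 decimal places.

0.6775

Update rule: p ← p + [c·p·(1−p) − e·p]·Δt with Δt = 2.
step 1: Δp = +0.07649, p = 0.37949
step 2: Δp = +0.07879, p = 0.45828
step 3: Δp = +0.07399, p = 0.53227
step 4: Δp = +0.06286, p = 0.59512
step 5: Δp = +0.04836, p = 0.64348
step 6: Δp = +0.03405, p = 0.67753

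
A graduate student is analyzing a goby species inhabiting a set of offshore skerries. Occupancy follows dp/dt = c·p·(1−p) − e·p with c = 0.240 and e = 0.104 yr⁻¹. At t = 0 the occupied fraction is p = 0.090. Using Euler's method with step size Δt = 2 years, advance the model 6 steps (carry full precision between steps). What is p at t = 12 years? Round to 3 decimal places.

Update rule: p ← p + [c·p·(1−p) − e·p]·Δt with Δt = 2.
p: 0.09000 → 0.11059  (Δp = +0.02059)
p: 0.11059 → 0.13480  (Δp = +0.02421)
p: 0.13480 → 0.16275  (Δp = +0.02794)
p: 0.16275 → 0.19430  (Δp = +0.03155)
p: 0.19430 → 0.22903  (Δp = +0.03473)
p: 0.22903 → 0.26615  (Δp = +0.03712)

0.266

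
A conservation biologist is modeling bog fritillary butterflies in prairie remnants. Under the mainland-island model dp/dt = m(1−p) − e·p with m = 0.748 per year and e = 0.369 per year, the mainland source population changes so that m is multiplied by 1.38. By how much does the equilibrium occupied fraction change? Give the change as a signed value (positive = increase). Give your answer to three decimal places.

Before: p* = 0.748/(0.748+0.369) = 0.6697.
After: m = 1.03224, e = 0.369; p* = 1.03224/1.4012 = 0.7367.
Δp* = 0.7367 − 0.6697 = +0.0670.

0.067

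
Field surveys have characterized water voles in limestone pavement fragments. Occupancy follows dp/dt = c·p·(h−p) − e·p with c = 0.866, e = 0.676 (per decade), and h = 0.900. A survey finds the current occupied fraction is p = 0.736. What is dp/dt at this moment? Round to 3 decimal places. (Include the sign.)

-0.393

Colonization term: c·p·(h−p) = 0.866×0.736×0.1640 = 0.10453.
Extinction term: e·p = 0.49754.
dp/dt = 0.10453 − 0.49754 = -0.39301.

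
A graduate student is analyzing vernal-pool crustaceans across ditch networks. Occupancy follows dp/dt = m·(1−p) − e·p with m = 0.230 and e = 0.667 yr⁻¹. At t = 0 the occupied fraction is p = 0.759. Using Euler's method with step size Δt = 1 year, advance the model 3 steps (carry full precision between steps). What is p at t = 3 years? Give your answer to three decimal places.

Update rule: p ← p + [m·(1−p) − e·p]·Δt with Δt = 1.
t = 1: p = 0.75900 + (-0.45082) = 0.30818
t = 2: p = 0.30818 + (-0.04643) = 0.26174
t = 3: p = 0.26174 + (-0.00478) = 0.25696

0.257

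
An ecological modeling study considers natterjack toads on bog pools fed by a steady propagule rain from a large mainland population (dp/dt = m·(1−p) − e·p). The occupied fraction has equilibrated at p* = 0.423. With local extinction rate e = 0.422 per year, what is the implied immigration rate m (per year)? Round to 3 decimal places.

0.309

At equilibrium m(1−p*) = e·p*, so m = e·p*/(1−p*).
m = 0.422 × 0.423 / 0.5770 = 0.1785/0.5770 = 0.3094.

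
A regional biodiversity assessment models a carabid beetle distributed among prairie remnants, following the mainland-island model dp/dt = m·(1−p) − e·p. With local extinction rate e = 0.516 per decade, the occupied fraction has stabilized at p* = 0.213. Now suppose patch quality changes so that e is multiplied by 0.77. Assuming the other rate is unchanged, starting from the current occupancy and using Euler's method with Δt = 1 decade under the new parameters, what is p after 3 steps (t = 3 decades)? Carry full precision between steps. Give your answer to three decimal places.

0.255

Balance m(1−p*) = e·p* gives m = e·p*/(1−p*) = 0.516×0.21300/0.78700 = 0.13965.
Starting from p₀ = 0.21300; update p ← p + (dp/dt)·Δt with the new parameters.
t = 1: p = 0.21300 + (+0.02528) = 0.23828
t = 2: p = 0.23828 + (+0.01170) = 0.24998
t = 3: p = 0.24998 + (+0.00542) = 0.25540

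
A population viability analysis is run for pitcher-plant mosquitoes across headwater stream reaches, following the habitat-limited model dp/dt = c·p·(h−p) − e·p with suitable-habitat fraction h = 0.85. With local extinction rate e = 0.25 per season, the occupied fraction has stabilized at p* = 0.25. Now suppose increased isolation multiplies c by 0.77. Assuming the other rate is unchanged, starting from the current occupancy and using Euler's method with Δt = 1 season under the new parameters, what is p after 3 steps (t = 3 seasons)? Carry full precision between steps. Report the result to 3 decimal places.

0.212

Balance c(h−p*) = e gives c = e/(0.85 − 0.25000) = 0.25/0.60000 = 0.41667.
Starting from p₀ = 0.25000; update p ← p + (dp/dt)·Δt with the new parameters.
t = 1: p = 0.25000 + (-0.01437) = 0.23563
t = 2: p = 0.23563 + (-0.01246) = 0.22316
t = 3: p = 0.22316 + (-0.01091) = 0.21225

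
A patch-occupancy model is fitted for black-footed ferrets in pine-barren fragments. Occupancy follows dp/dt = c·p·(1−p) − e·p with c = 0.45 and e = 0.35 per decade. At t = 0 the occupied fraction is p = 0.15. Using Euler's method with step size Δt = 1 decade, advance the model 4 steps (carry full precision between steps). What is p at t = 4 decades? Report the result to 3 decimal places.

0.168

Update rule: p ← p + [c·p·(1−p) − e·p]·Δt with Δt = 1.
t = 1: p = 0.15000 + (+0.00488) = 0.15487
t = 2: p = 0.15487 + (+0.00469) = 0.15957
t = 3: p = 0.15957 + (+0.00450) = 0.16407
t = 4: p = 0.16407 + (+0.00429) = 0.16836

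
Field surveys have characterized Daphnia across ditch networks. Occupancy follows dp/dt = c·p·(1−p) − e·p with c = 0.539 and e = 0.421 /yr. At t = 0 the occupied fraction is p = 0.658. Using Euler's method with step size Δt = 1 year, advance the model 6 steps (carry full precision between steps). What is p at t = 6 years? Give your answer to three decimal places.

0.304

Update rule: p ← p + [c·p·(1−p) − e·p]·Δt with Δt = 1.
t = 1: p = 0.65800 + (-0.15572) = 0.50228
t = 2: p = 0.50228 + (-0.07671) = 0.42557
t = 3: p = 0.42557 + (-0.04740) = 0.37817
t = 4: p = 0.37817 + (-0.03246) = 0.34571
t = 5: p = 0.34571 + (-0.02362) = 0.32208
t = 6: p = 0.32208 + (-0.01791) = 0.30417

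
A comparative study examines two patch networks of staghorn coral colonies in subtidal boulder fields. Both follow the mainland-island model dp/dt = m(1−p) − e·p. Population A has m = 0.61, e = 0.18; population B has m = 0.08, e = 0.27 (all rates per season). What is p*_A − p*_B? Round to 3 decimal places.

A: p*_A = m/(m+e) = 0.61/0.7900 = 0.7722.
B: p*_B = 0.08/0.3500 = 0.2286.
p*_A − p*_B = 0.7722 − 0.2286 = 0.5436.

0.544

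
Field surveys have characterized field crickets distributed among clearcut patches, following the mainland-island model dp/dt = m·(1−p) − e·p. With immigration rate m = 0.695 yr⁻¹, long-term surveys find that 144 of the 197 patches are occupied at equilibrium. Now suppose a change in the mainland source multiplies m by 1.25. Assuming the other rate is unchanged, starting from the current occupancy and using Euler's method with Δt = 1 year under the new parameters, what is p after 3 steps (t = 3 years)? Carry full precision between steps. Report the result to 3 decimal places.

0.773

Observed p* = 144/197 = 0.73096.
Balance m(1−p*) = e·p* gives e = m(1−p*)/p* = 0.695×0.26904/0.73096 = 0.25580.
Starting from p₀ = 0.73096; update p ← p + (dp/dt)·Δt with the new parameters.
p: 0.73096 → 0.77771  (Δp = +0.04674)
p: 0.77771 → 0.77189  (Δp = -0.00582)
p: 0.77189 → 0.77261  (Δp = +0.00073)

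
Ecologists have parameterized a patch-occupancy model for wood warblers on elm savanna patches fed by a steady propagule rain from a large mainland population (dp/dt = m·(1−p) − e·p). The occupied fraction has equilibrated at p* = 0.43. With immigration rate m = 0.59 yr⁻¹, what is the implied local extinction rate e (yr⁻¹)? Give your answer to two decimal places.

At equilibrium m(1−p*) = e·p*, so e = m(1−p*)/p*.
e = 0.59 × 0.5700 / 0.43 = 0.7821.

0.78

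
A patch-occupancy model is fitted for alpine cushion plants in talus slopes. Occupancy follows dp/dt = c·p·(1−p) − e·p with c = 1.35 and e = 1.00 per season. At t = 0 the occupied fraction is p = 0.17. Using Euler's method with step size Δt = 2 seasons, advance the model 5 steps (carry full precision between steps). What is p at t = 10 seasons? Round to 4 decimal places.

0.2585

Update rule: p ← p + [c·p·(1−p) − e·p]·Δt with Δt = 2.
  1  |  dp/dt·Δt = +0.040970  |  p_1 = 0.210970
  2  |  dp/dt·Δt = +0.027506  |  p_2 = 0.238476
  3  |  dp/dt·Δt = +0.013382  |  p_3 = 0.251858
  4  |  dp/dt·Δt = +0.005033  |  p_4 = 0.256891
  5  |  dp/dt·Δt = +0.001643  |  p_5 = 0.258534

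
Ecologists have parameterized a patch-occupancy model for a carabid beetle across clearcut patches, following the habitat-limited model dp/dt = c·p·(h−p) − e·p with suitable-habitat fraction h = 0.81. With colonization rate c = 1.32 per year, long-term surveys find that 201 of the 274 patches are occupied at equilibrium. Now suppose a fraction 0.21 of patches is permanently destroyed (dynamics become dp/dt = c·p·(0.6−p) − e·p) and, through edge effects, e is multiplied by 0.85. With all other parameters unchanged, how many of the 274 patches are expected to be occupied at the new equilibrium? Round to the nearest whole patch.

147

Observed p* = 201/274 = 0.73358.
Balance c(h−p*) = e gives e = 1.32×(0.81 − 0.73358) = 0.10087.
New p* = 0.6 − e/c = 0.6 − 0.08574/1.32000 = 0.53505.
Expected occupied = 274 × 0.53505 = 146.60 ≈ 147.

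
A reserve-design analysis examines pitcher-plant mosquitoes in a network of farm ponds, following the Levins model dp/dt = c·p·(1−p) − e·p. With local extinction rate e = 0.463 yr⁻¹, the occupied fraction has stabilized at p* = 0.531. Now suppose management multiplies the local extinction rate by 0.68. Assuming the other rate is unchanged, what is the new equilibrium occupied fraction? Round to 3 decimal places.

0.681

Balance c(1−p*) = e gives c = e/(1 − 0.53100) = 0.463/0.46900 = 0.98721.
New p* = 1 − e/c = 1 − 0.31484/0.98721 = 0.68108.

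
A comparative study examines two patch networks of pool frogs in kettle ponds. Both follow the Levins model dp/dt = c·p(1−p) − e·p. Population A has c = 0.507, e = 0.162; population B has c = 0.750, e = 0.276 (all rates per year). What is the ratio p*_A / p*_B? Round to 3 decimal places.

A: p*_A = 1 − 0.162/0.507 = 0.6805.
B: p*_B = 1 − 0.276/0.750 = 0.6320.
p*_A / p*_B = 0.6805/0.6320 = 1.0767.

1.077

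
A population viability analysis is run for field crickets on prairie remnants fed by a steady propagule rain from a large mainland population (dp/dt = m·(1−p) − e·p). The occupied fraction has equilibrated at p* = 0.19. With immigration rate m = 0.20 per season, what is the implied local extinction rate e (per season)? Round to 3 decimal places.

At equilibrium m(1−p*) = e·p*, so e = m(1−p*)/p*.
e = 0.20 × 0.8100 / 0.19 = 0.8526.

0.853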